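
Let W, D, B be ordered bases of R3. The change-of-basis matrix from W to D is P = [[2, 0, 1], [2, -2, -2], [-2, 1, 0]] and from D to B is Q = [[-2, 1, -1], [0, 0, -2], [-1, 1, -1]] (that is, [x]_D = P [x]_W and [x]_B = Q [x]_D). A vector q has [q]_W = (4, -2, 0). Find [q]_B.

Composing the changes, [q]_B = Q P [q]_W.
Q P = [[0, -3, -4], [4, -2, 0], [2, -3, -3]]; applying this to (4, -2, 0) gives (6, 20, 14).

(6, 20, 14)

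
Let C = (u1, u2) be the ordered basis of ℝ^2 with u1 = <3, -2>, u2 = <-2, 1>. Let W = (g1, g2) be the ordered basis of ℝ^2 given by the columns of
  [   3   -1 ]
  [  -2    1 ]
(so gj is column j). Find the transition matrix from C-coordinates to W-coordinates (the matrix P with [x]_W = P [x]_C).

Take x = uj: its C-coordinates are the j-th standard unit vector, so P e_j — column j of P — equals [uj]_W.
u1 = g1 + 0·g2, giving column 1 = <1, 0>; repeating for each j gives P = [[1, -1], [0, -1]].

[[1, -1], [0, -1]]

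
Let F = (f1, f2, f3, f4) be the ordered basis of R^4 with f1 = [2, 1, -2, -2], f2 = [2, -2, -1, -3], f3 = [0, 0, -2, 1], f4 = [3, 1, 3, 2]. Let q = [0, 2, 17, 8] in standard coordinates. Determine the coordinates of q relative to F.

[-2, -1, -3, 2]

[q]_F is the unique c with M c = q, where M has columns f1, ..., f4.
Row-reducing the augmented matrix [M | q] gives c = (-2, -1, -3, 2).
Check: -2f1 - f2 - 3f3 + 2f4 = [0, 2, 17, 8].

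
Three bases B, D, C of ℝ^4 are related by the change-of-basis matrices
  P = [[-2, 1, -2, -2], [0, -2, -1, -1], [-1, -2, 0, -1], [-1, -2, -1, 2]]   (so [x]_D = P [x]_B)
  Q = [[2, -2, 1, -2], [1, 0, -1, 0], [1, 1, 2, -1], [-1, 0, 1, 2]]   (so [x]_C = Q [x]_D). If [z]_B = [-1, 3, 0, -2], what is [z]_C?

First [z]_D = P [z]_B = [9, -4, -3, -9].
Then [z]_C = Q [z]_D = [41, 12, 8, -30].

[41, 12, 8, -30]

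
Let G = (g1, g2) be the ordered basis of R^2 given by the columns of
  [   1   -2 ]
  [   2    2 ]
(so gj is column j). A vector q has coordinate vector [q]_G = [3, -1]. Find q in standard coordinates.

q = M [q]_G, where M has columns g1, g2.
Carrying out the matrix-vector product, q = [5, 4].

[5, 4]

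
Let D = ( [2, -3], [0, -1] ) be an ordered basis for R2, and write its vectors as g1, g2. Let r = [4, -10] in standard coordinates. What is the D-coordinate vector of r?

[2, 4]

[r]_D is the unique c with M c = r, where M has columns g1, g2.
System: 2c_1 + 0c_2 = 4, -3c_1 - c_2 = -10; solving gives c_1 = 2, c_2 = 4.
Check: 2g1 + 4g2 = [4, -10].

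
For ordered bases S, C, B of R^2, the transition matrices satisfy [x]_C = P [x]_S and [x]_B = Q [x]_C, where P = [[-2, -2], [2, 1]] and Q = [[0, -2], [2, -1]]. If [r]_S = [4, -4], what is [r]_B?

[-8, -4]

Apply P to get C-coordinates [0, 4], then Q to get B-coordinates.
The result is [r]_B = [-8, -4].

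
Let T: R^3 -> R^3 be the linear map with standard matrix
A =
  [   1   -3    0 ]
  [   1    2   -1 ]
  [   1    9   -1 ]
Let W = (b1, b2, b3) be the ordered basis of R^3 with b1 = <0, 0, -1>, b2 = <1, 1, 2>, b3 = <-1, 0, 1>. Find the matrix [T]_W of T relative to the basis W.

Let P have columns b1, ..., b3. Then [T]_W = P^(-1) A P.
Here det P = -1, so P^(-1) is integer; computing A P first and then P^(-1)(A P) gives [[2, -3, -3], [1, 1, -2], [1, 3, -1]].

[[2, -3, -3], [1, 1, -2], [1, 3, -1]]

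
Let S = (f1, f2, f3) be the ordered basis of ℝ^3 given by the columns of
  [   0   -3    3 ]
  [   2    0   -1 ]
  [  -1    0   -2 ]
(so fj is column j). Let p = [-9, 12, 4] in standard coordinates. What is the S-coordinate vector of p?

[4, -1, -4]

We seek scalars with c_1 f1 + ... + c_3 f3 = p; equivalently solve M c = p where the columns of M are f1, ..., f3.
Gaussian elimination on [M | p] yields c = (4, -1, -4).
Check: 4f1 - f2 - 4f3 = [-9, 12, 4].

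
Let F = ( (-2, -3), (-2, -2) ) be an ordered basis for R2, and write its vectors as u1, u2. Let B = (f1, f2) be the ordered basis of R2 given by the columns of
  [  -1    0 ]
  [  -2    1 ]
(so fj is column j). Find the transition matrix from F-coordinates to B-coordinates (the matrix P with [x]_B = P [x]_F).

[[2, 2], [1, 2]]

Column j of P is [uj]_B, since P maps F-coordinates to B-coordinates.
Expressing u1 in B: u1 = 2f1 + f2, so column 1 of P is (2, 1).
Doing the same for each uj gives P = [[2, 2], [1, 2]].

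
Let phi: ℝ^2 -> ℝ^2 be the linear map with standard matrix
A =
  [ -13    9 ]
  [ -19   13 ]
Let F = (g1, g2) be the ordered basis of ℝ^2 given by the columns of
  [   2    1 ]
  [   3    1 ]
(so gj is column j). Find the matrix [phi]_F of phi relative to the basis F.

With P the matrix whose columns are g1, g2, [phi]_F = P^(-1) A P.
Column by column: phi(g1) = A g1 = [1, 1]; its F-coordinates [0, 1] give column 1.
Continuing for each basis vector yields [phi]_F = [[0, -2], [1, 0]].

[[0, -2], [1, 0]]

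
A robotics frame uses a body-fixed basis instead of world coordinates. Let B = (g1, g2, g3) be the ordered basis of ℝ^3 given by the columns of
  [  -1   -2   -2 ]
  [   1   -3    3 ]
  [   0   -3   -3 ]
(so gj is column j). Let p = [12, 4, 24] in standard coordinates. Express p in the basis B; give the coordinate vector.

Write p = c_1 g1 + ... + c_3 g3 and solve for the c_i.
Solving this 3x3 system gives c = (4, -4, -4).
Check: 4g1 - 4g2 - 4g3 = [12, 4, 24].

[4, -4, -4]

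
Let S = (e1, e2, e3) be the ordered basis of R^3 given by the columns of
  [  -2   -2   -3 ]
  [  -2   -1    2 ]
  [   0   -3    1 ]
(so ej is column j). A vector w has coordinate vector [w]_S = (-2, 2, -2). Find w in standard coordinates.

By definition w = -2e1 + 2e2 - 2e3.
Summing componentwise gives (6, -2, -8).

(6, -2, -8)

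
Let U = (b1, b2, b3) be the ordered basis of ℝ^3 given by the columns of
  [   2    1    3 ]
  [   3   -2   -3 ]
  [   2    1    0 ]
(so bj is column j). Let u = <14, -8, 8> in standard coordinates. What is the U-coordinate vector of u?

<2, 4, 2>

[u]_U is the unique c with M c = u, where M has columns b1, ..., b3.
Gaussian elimination on [M | u] yields c = (2, 4, 2).
Check: 2b1 + 4b2 + 2b3 = <14, -8, 8>.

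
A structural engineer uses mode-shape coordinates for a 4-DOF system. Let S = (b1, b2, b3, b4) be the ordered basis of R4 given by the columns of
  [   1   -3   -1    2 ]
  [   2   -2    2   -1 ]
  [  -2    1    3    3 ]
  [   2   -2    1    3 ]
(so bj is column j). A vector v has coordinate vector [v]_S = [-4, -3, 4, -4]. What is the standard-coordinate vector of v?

[-7, 10, 5, -10]

By definition v = -4b1 - 3b2 + 4b3 - 4b4.
Summing componentwise gives [-7, 10, 5, -10].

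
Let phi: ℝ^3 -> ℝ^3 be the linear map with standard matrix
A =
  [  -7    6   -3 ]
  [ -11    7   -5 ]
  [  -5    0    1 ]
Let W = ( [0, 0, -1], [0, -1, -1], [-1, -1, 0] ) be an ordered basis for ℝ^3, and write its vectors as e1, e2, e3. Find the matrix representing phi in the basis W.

With P the matrix whose columns are e1, ..., e3, [phi]_W = P^(-1) A P.
Column by column: phi(e1) = A e1 = [3, 5, -1]; its W-coordinates [3, -2, -3] give column 1.
Continuing for each basis vector yields [phi]_W = [[3, 2, -2], [-2, -1, -3], [-3, 3, -1]].

[[3, 2, -2], [-2, -1, -3], [-3, 3, -1]]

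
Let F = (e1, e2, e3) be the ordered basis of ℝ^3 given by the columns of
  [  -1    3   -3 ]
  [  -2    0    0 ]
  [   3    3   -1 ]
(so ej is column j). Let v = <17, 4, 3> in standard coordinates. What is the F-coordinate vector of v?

[v]_F is the unique c with M c = v, where M has columns e1, ..., e3.
Gaussian elimination on [M | v] yields c = (-2, 2, -3).
Check: -2e1 + 2e2 - 3e3 = <17, 4, 3>.

<-2, 2, -3>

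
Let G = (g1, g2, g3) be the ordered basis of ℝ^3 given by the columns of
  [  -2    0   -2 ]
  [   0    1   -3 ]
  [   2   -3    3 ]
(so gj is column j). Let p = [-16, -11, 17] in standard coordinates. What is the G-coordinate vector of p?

[4, 1, 4]

Write p = c_1 g1 + ... + c_3 g3 and solve for the c_i.
Gaussian elimination on [M | p] yields c = (4, 1, 4).
Check: 4g1 + g2 + 4g3 = [-16, -11, 17].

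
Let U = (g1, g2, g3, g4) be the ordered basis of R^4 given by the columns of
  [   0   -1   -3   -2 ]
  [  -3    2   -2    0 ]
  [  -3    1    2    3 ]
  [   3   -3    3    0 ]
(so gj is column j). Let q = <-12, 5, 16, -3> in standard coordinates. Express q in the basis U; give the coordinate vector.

Write q = c_1 g1 + ... + c_4 g4 and solve for the c_i.
Gaussian elimination on [M | q] yields c = (-3, 2, 4, -1).
Check: -3g1 + 2g2 + 4g3 - g4 = <-12, 5, 16, -3>.

<-3, 2, 4, -1>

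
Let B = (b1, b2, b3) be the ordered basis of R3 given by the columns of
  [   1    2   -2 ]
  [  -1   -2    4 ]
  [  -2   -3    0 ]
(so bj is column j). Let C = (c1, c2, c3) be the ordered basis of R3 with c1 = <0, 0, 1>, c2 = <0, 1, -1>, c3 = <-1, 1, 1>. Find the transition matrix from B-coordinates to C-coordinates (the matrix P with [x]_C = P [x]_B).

[[-1, -1, 0], [0, 0, 2], [-1, -2, 2]]

Column j of P is [bj]_C, since P maps B-coordinates to C-coordinates.
Expressing b1 in C: b1 = -c1 + 0·c2 - c3, so column 1 of P is <-1, 0, -1>.
Doing the same for each bj gives P = [[-1, -1, 0], [0, 0, 2], [-1, -2, 2]].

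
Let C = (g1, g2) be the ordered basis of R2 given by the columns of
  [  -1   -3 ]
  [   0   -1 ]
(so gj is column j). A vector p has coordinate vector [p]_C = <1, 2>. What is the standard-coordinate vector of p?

<-7, -2>

By definition p = g1 + 2g2.
Summing componentwise gives <-7, -2>.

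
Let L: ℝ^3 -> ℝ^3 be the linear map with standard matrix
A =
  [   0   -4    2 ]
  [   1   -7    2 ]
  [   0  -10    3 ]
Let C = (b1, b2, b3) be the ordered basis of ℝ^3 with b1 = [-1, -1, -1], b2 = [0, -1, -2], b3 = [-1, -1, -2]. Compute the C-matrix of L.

[[-1, -2, 0], [-2, -3, -2], [-1, 2, 0]]

With P the matrix whose columns are b1, ..., b3, [L]_C = P^(-1) A P.
Column by column: L(b1) = A b1 = [2, 4, 7]; its C-coordinates [-1, -2, -1] give column 1.
Continuing for each basis vector yields [L]_C = [[-1, -2, 0], [-2, -3, -2], [-1, 2, 0]].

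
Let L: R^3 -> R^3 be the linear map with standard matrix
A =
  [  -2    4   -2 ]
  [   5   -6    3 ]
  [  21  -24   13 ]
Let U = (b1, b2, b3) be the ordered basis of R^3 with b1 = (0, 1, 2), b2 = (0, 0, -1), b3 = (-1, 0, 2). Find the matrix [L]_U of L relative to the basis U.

[[0, -3, 1], [-2, 3, 1], [0, -2, 2]]

Let P have columns b1, ..., b3. Then [L]_U = P^(-1) A P.
Here det P = 1, so P^(-1) is integer; computing A P first and then P^(-1)(A P) gives [[0, -3, 1], [-2, 3, 1], [0, -2, 2]].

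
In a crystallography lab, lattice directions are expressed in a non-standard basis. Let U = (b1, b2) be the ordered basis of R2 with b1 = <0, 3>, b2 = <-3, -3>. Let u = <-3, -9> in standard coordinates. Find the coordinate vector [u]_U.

<-2, 1>

We seek scalars with c_1 b1 + c_2 b2 = u; equivalently solve M c = u where the columns of M are b1, b2.
System: 0c_1 - 3c_2 = -3, 3c_1 - 3c_2 = -9; solving gives c_1 = -2, c_2 = 1.
Check: -2b1 + b2 = <-3, -9>.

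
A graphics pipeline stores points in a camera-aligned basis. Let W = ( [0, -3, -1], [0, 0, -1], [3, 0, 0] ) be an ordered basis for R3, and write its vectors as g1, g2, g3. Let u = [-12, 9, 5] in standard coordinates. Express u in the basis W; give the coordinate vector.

Write u = c_1 g1 + ... + c_3 g3 and solve for the c_i.
Row-reducing the augmented matrix [M | u] gives c = (-3, -2, -4).
Check: -3g1 - 2g2 - 4g3 = [-12, 9, 5].

[-3, -2, -4]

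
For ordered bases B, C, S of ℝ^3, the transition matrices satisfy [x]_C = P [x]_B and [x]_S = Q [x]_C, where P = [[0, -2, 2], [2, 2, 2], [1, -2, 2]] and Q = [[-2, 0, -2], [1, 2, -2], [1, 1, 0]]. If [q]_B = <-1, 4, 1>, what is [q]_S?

<26, 24, 2>

Composing the changes, [q]_S = Q P [q]_B.
Q P = [[-2, 8, -8], [2, 6, 2], [2, 0, 4]]; applying this to <-1, 4, 1> gives <26, 24, 2>.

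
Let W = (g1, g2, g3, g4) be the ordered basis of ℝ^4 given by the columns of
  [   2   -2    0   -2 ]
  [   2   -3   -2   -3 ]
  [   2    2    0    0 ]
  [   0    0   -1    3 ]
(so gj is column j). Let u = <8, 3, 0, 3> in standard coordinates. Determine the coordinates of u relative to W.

<3, -3, 3, 2>

Write u = c_1 g1 + ... + c_4 g4 and solve for the c_i.
Gaussian elimination on [M | u] yields c = (3, -3, 3, 2).
Check: 3g1 - 3g2 + 3g3 + 2g4 = <8, 3, 0, 3>.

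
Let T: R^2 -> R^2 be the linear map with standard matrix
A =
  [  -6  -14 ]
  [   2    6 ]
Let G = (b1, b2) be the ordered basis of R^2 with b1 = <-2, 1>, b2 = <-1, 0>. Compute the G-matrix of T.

[[2, -2], [-2, -2]]

With P the matrix whose columns are b1, b2, [T]_G = P^(-1) A P.
Column by column: T(b1) = A b1 = <-2, 2>; its G-coordinates <2, -2> give column 1.
Continuing for each basis vector yields [T]_G = [[2, -2], [-2, -2]].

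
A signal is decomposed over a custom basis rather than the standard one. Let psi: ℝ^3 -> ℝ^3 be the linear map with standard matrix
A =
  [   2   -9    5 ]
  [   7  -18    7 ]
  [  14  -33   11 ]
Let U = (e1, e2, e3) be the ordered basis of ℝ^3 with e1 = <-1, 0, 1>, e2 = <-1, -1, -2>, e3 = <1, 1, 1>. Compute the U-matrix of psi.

[[-3, 0, -2], [0, 0, 2], [0, -3, -2]]

Let P have columns e1, ..., e3. Then [psi]_U = P^(-1) A P.
Here det P = -1, so P^(-1) is integer; computing A P first and then P^(-1)(A P) gives [[-3, 0, -2], [0, 0, 2], [0, -3, -2]].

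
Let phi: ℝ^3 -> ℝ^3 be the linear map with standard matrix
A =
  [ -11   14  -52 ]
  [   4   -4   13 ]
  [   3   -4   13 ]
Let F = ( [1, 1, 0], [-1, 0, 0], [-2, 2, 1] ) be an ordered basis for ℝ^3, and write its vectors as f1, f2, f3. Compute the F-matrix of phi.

With P the matrix whose columns are f1, ..., f3, [phi]_F = P^(-1) A P.
Column by column: phi(f1) = A f1 = [3, 0, -1]; its F-coordinates [2, 1, -1] give column 1.
Continuing for each basis vector yields [phi]_F = [[2, 2, -1], [1, -3, 3], [-1, -3, -1]].

[[2, 2, -1], [1, -3, 3], [-1, -3, -1]]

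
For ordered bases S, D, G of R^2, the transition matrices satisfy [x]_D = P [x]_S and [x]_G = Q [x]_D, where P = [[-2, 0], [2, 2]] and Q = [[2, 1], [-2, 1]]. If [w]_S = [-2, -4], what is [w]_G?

Composing the changes, [w]_G = Q P [w]_S.
Q P = [[-2, 2], [6, 2]]; applying this to [-2, -4] gives [-4, -20].

[-4, -20]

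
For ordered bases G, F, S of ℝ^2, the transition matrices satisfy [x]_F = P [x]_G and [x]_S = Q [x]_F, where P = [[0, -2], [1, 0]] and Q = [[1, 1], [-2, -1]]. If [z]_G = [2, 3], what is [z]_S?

[-4, 10]

Apply P to get F-coordinates [-6, 2], then Q to get S-coordinates.
The result is [z]_S = [-4, 10].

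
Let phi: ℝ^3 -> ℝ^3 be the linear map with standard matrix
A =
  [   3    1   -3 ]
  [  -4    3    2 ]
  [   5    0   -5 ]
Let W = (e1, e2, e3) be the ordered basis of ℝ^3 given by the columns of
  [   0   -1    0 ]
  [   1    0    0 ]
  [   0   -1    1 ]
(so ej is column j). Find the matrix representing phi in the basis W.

With P the matrix whose columns are e1, ..., e3, [phi]_W = P^(-1) A P.
Column by column: phi(e1) = A e1 = <1, 3, 0>; its W-coordinates <3, -1, -1> give column 1.
Continuing for each basis vector yields [phi]_W = [[3, 2, 2], [-1, 0, 3], [-1, 0, -2]].

[[3, 2, 2], [-1, 0, 3], [-1, 0, -2]]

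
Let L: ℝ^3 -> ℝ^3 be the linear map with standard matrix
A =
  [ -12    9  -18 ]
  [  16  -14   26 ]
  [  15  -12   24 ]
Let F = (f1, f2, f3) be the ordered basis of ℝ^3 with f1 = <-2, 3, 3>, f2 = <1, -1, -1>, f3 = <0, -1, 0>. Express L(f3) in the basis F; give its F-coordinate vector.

Compute L(f3) = A f3 = <-9, 14, 12> in standard coordinates.
Then write this in F-coordinates: solve for y in y_1 f1 + ... + y_3 f3 = <-9, 14, 12>.
This gives y = <3, -3, -2>, which is column 3 of [L]_F.

<3, -3, -2>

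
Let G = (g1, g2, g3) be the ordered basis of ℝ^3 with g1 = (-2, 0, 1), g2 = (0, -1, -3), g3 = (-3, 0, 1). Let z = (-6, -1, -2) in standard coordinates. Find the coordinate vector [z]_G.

We seek scalars with c_1 g1 + ... + c_3 g3 = z; equivalently solve M c = z where the columns of M are g1, ..., g3.
Solving this 3x3 system gives c = (-3, 1, 4).
Check: -3g1 + g2 + 4g3 = (-6, -1, -2).

(-3, 1, 4)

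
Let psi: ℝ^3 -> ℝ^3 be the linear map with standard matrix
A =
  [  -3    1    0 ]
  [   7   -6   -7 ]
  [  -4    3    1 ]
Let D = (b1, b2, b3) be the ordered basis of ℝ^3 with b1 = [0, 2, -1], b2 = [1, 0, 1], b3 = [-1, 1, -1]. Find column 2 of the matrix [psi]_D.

Compute psi(b2) = A b2 = [-3, 0, -3] in standard coordinates.
Then write this in D-coordinates: solve for y in y_1 b1 + ... + y_3 b3 = [-3, 0, -3].
This gives y = [0, -3, 0], which is column 2 of [psi]_D.

[0, -3, 0]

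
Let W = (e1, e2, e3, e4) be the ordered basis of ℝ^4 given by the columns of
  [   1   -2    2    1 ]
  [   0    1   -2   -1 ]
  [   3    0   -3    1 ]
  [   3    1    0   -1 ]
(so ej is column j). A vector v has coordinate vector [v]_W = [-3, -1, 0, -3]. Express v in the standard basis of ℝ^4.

The coordinates say v = -3e1 - e2 + 0·e3 - 3e4; adding the scaled basis vectors gives [-4, 2, -12, -7].

[-4, 2, -12, -7]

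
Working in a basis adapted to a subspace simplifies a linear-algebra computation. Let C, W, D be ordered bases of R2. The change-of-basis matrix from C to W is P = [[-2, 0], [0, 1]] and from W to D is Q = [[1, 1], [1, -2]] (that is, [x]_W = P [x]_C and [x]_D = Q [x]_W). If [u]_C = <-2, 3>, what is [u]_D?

Composing the changes, [u]_D = Q P [u]_C.
Q P = [[-2, 1], [-2, -2]]; applying this to <-2, 3> gives <7, -2>.

<7, -2>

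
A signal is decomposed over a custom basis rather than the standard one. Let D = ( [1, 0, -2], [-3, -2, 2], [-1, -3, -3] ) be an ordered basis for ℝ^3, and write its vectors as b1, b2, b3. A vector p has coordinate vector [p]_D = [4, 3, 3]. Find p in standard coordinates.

By definition p = 4b1 + 3b2 + 3b3.
Summing componentwise gives [-8, -15, -11].

[-8, -15, -11]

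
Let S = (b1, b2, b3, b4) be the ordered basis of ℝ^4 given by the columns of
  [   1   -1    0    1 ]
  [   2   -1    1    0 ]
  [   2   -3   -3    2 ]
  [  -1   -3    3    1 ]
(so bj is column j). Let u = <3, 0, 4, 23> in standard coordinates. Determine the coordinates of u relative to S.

<-3, -4, 2, 2>

We seek scalars with c_1 b1 + ... + c_4 b4 = u; equivalently solve M c = u where the columns of M are b1, ..., b4.
Gaussian elimination on [M | u] yields c = (-3, -4, 2, 2).
Check: -3b1 - 4b2 + 2b3 + 2b4 = <3, 0, 4, 23>.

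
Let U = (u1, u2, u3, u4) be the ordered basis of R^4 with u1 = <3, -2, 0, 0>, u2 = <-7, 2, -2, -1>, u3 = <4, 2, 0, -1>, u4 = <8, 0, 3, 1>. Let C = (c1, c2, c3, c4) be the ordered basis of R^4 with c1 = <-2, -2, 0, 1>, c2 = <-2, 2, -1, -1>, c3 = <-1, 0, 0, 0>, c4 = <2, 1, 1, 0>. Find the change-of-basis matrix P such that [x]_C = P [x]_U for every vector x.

[[-2, 1, -1, 0], [-2, 2, 0, -1], [1, 1, -2, -2], [-2, 0, 0, 2]]

Column j of P is [uj]_C, since P maps U-coordinates to C-coordinates.
Expressing u1 in C: u1 = -2c1 - 2c2 + c3 - 2c4, so column 1 of P is <-2, -2, 1, -2>.
Doing the same for each uj gives P = [[-2, 1, -1, 0], [-2, 2, 0, -1], [1, 1, -2, -2], [-2, 0, 0, 2]].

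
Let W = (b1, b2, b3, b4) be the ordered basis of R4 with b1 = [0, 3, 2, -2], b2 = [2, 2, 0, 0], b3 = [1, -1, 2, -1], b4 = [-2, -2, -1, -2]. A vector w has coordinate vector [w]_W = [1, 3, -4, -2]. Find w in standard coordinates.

[6, 17, -4, 6]

w = M [w]_W, where M has columns b1, ..., b4.
Carrying out the matrix-vector product, w = [6, 17, -4, 6].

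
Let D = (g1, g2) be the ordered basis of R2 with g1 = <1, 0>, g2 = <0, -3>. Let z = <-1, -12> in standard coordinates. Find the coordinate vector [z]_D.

<-1, 4>

Write z = c_1 g1 + c_2 g2 and solve for the c_i.
System: c_1 + 0c_2 = -1, 0c_1 - 3c_2 = -12; solving gives c_1 = -1, c_2 = 4.
Check: -g1 + 4g2 = <-1, -12>.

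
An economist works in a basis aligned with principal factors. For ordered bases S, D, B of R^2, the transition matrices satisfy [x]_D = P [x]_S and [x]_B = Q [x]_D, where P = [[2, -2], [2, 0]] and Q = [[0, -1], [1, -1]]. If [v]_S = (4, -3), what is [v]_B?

First [v]_D = P [v]_S = (14, 8).
Then [v]_B = Q [v]_D = (-8, 6).

(-8, 6)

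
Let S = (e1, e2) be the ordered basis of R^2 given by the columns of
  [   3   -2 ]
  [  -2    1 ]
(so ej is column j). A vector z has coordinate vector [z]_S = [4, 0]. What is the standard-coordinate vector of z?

[12, -8]

The coordinates say z = 4e1 + 0·e2; adding the scaled basis vectors gives [12, -8].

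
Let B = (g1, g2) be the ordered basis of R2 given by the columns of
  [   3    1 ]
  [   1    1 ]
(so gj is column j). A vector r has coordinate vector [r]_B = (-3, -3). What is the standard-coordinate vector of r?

The coordinates say r = -3g1 - 3g2; adding the scaled basis vectors gives (-12, -6).

(-12, -6)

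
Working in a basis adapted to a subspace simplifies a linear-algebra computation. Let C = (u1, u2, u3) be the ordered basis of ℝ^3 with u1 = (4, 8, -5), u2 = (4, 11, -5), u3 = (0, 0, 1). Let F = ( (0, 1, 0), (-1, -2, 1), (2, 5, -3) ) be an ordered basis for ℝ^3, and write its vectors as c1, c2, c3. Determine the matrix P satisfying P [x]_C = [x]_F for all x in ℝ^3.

[[-1, 2, 1], [-2, -2, -2], [1, 1, -1]]

Column j of P is [uj]_F, since P maps C-coordinates to F-coordinates.
Expressing u1 in F: u1 = -c1 - 2c2 + c3, so column 1 of P is (-1, -2, 1).
Doing the same for each uj gives P = [[-1, 2, 1], [-2, -2, -2], [1, 1, -1]].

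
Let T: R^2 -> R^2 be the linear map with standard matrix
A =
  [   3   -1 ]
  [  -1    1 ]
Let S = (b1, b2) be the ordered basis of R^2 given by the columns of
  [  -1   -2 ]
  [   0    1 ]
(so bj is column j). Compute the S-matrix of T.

The j-th column of [T]_S is [T(bj)]_S.
T(b1) = A b1 = <-3, 1> = b1 + b2, so column 1 is <1, 1>.
Repeating for b2 and assembling the columns gives [[1, 1], [1, 3]].

[[1, 1], [1, 3]]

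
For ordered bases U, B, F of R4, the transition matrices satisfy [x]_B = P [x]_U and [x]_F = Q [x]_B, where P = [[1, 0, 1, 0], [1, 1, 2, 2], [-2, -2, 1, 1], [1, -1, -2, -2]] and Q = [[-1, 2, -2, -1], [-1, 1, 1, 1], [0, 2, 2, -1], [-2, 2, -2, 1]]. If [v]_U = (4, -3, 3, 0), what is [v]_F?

(4, 2, 15, -1)

Composing the changes, [v]_F = Q P [v]_U.
Q P = [[4, 7, 3, 4], [-1, -2, 0, 1], [-3, -1, 8, 8], [5, 5, -2, 0]]; applying this to (4, -3, 3, 0) gives (4, 2, 15, -1).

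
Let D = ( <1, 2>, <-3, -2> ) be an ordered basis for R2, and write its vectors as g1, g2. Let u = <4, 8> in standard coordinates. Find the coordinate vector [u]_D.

Write u = c_1 g1 + c_2 g2 and solve for the c_i.
System: c_1 - 3c_2 = 4, 2c_1 - 2c_2 = 8; solving gives c_1 = 4, c_2 = 0.
Check: 4g1 + 0·g2 = <4, 8>.

<4, 0>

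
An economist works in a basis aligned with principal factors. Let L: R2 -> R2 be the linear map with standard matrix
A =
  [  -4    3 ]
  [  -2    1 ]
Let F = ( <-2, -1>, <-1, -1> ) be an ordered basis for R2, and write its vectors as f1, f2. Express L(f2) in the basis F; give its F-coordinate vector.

Column 2 of [L]_F is the F-coordinate vector of L(f2).
In standard coordinates L(f2) = A f2 = <1, 1>.
Converting to F: <1, 1> = 0·f1 - f2, so the coordinate vector is <0, -1>.

<0, -1>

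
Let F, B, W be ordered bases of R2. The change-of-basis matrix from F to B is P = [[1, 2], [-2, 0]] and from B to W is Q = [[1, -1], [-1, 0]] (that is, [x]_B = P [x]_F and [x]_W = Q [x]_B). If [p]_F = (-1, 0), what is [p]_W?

(-3, 1)

Composing the changes, [p]_W = Q P [p]_F.
Q P = [[3, 2], [-1, -2]]; applying this to (-1, 0) gives (-3, 1).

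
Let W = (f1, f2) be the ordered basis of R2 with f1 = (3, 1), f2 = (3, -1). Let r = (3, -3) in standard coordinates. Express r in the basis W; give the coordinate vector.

(-1, 2)

Write r = c_1 f1 + c_2 f2 and solve for the c_i.
System: 3c_1 + 3c_2 = 3, c_1 - c_2 = -3; solving gives c_1 = -1, c_2 = 2.
Check: -f1 + 2f2 = (3, -3).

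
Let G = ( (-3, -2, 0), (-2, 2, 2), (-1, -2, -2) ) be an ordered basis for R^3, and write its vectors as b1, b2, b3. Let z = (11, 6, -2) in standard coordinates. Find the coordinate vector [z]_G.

(-4, 0, 1)

Write z = c_1 b1 + ... + c_3 b3 and solve for the c_i.
Solving this 3x3 system gives c = (-4, 0, 1).
Check: -4b1 + 0·b2 + b3 = (11, 6, -2).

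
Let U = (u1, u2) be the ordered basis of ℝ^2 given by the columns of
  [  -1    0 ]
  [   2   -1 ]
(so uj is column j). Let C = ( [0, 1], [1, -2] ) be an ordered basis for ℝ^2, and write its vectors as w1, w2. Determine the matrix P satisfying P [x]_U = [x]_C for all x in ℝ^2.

[[0, -1], [-1, 0]]

Let M have columns uj and N have columns wj. Then for every x, N [x]_C = x = M [x]_U, so P = N^(-1) M.
Since det N = -1, N^(-1) has integer entries; multiplying gives P = [[0, -1], [-1, 0]].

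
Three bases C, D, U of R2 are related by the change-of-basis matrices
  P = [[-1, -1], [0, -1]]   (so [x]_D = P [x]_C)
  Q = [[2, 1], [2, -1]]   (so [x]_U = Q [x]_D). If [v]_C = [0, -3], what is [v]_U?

[9, 3]

Apply P to get D-coordinates [3, 3], then Q to get U-coordinates.
The result is [v]_U = [9, 3].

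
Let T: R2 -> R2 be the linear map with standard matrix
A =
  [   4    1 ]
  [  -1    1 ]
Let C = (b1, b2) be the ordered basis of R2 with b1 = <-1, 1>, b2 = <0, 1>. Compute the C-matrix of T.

Let P have columns b1, b2. Then [T]_C = P^(-1) A P.
Here det P = -1, so P^(-1) is integer; computing A P first and then P^(-1)(A P) gives [[3, -1], [-1, 2]].

[[3, -1], [-1, 2]]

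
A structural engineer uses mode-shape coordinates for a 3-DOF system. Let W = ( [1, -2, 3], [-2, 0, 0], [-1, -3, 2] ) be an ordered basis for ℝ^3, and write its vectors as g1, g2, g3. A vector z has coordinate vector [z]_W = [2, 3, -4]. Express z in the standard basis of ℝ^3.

[0, 8, -2]

By definition z = 2g1 + 3g2 - 4g3.
Summing componentwise gives [0, 8, -2].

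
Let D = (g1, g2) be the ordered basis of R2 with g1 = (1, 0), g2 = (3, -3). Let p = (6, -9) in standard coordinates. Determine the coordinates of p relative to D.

Write p = c_1 g1 + c_2 g2 and solve for the c_i.
System: c_1 + 3c_2 = 6, 0c_1 - 3c_2 = -9; solving gives c_1 = -3, c_2 = 3.
Check: -3g1 + 3g2 = (6, -9).

(-3, 3)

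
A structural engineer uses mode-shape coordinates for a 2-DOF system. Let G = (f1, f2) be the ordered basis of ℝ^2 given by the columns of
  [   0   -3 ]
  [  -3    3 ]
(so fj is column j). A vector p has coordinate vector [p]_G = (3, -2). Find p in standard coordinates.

By definition p = 3f1 - 2f2.
Summing componentwise gives (6, -15).

(6, -15)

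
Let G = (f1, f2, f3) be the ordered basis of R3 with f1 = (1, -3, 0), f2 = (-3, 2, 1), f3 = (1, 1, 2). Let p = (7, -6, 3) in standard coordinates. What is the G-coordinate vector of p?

(2, -1, 2)

We seek scalars with c_1 f1 + ... + c_3 f3 = p; equivalently solve M c = p where the columns of M are f1, ..., f3.
Gaussian elimination on [M | p] yields c = (2, -1, 2).
Check: 2f1 - f2 + 2f3 = (7, -6, 3).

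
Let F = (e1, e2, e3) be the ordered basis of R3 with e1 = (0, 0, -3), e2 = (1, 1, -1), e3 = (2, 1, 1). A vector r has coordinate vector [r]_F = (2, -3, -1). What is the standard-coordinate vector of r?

r = M [r]_F, where M has columns e1, ..., e3.
Carrying out the matrix-vector product, r = (-5, -4, -4).

(-5, -4, -4)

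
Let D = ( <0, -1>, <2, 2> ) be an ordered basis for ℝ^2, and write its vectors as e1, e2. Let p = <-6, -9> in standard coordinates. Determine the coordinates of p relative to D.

[p]_D is the unique c with M c = p, where M has columns e1, e2.
System: 0c_1 + 2c_2 = -6, -c_1 + 2c_2 = -9; solving gives c_1 = 3, c_2 = -3.
Check: 3e1 - 3e2 = <-6, -9>.

<3, -3>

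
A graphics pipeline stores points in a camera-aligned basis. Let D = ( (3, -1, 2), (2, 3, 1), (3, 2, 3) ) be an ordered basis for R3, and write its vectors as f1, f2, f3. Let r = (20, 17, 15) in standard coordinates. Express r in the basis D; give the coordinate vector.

We seek scalars with c_1 f1 + ... + c_3 f3 = r; equivalently solve M c = r where the columns of M are f1, ..., f3.
Gaussian elimination on [M | r] yields c = (1, 4, 3).
Check: f1 + 4f2 + 3f3 = (20, 17, 15).

(1, 4, 3)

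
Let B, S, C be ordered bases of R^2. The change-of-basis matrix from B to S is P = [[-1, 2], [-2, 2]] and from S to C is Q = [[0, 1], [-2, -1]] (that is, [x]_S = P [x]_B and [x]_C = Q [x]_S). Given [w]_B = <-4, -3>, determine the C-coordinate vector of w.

<2, 2>

Composing the changes, [w]_C = Q P [w]_B.
Q P = [[-2, 2], [4, -6]]; applying this to <-4, -3> gives <2, 2>.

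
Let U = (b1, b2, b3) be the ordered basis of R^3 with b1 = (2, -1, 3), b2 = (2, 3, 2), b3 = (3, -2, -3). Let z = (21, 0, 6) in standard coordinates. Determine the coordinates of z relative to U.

(3, 3, 3)

We seek scalars with c_1 b1 + ... + c_3 b3 = z; equivalently solve M c = z where the columns of M are b1, ..., b3.
Gaussian elimination on [M | z] yields c = (3, 3, 3).
Check: 3b1 + 3b2 + 3b3 = (21, 0, 6).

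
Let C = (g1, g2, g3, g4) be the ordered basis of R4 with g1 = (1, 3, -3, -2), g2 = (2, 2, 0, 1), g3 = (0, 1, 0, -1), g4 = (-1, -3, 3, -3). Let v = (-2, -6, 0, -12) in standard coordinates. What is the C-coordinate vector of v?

We seek scalars with c_1 g1 + ... + c_4 g4 = v; equivalently solve M c = v where the columns of M are g1, ..., g4.
Row-reducing the augmented matrix [M | v] gives c = (3, -1, -4, 3).
Check: 3g1 - g2 - 4g3 + 3g4 = (-2, -6, 0, -12).

(3, -1, -4, 3)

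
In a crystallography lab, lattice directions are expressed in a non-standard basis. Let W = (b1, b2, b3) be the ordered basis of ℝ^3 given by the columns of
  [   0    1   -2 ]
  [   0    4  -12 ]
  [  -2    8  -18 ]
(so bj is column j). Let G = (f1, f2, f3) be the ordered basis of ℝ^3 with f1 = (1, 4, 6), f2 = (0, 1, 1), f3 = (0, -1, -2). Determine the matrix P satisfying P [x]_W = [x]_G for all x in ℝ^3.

Let M have columns bj and N have columns fj. Then for every x, N [x]_G = x = M [x]_W, so P = N^(-1) M.
Since det N = -1, N^(-1) has integer entries; multiplying gives P = [[0, 1, -2], [2, -2, -2], [2, -2, 2]].

[[0, 1, -2], [2, -2, -2], [2, -2, 2]]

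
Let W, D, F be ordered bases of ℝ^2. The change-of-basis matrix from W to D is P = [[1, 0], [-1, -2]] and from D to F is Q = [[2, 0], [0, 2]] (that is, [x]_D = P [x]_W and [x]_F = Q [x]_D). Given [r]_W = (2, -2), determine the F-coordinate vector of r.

(4, 4)

First [r]_D = P [r]_W = (2, 2).
Then [r]_F = Q [r]_D = (4, 4).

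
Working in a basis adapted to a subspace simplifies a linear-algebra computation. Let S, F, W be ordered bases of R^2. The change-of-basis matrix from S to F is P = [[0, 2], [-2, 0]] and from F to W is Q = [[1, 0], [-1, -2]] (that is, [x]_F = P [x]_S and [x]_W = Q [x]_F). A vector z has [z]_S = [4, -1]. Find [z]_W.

Apply P to get F-coordinates [-2, -8], then Q to get W-coordinates.
The result is [z]_W = [-2, 18].

[-2, 18]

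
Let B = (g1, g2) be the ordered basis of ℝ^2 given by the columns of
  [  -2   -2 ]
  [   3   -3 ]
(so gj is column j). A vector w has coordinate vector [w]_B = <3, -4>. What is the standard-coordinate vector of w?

<2, 21>

The coordinates say w = 3g1 - 4g2; adding the scaled basis vectors gives <2, 21>.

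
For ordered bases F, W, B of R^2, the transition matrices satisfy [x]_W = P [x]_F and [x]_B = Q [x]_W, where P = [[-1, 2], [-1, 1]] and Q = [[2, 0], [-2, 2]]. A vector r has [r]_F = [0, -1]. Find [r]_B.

Apply P to get W-coordinates [-2, -1], then Q to get B-coordinates.
The result is [r]_B = [-4, 2].

[-4, 2]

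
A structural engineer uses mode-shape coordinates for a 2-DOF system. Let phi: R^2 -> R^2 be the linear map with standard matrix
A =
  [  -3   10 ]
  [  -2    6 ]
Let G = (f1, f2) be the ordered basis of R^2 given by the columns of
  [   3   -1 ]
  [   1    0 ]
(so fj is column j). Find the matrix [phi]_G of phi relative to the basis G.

With P the matrix whose columns are f1, f2, [phi]_G = P^(-1) A P.
Column by column: phi(f1) = A f1 = [1, 0]; its G-coordinates [0, -1] give column 1.
Continuing for each basis vector yields [phi]_G = [[0, 2], [-1, 3]].

[[0, 2], [-1, 3]]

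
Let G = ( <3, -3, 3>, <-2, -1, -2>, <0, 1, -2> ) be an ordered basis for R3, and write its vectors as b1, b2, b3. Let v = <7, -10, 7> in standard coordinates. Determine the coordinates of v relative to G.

[v]_G is the unique c with M c = v, where M has columns b1, ..., b3.
Gaussian elimination on [M | v] yields c = (3, 1, 0).
Check: 3b1 + b2 + 0·b3 = <7, -10, 7>.

<3, 1, 0>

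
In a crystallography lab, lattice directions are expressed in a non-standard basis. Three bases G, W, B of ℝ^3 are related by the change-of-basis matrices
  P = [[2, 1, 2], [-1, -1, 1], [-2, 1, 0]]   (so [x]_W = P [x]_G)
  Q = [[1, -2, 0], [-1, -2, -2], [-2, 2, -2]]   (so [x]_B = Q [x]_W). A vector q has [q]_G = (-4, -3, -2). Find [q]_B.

(-25, -5, 30)

Composing the changes, [q]_B = Q P [q]_G.
Q P = [[4, 3, 0], [4, -1, -4], [-2, -6, -2]]; applying this to (-4, -3, -2) gives (-25, -5, 30).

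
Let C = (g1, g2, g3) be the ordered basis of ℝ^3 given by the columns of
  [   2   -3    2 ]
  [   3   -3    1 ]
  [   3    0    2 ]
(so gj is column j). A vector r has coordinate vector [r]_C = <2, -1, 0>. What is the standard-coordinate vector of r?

<7, 9, 6>

r = M [r]_C, where M has columns g1, ..., g3.
Carrying out the matrix-vector product, r = <7, 9, 6>.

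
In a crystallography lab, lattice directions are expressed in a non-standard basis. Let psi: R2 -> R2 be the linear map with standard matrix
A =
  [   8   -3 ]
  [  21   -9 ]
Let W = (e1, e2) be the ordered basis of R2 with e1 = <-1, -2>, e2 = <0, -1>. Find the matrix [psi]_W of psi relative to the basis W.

Let P have columns e1, e2. Then [psi]_W = P^(-1) A P.
Here det P = 1, so P^(-1) is integer; computing A P first and then P^(-1)(A P) gives [[2, -3], [-1, -3]].

[[2, -3], [-1, -3]]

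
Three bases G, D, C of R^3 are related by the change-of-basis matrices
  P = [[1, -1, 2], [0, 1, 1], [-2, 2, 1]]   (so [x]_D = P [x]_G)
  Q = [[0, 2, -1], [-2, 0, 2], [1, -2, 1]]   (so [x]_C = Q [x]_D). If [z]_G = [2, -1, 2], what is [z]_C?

[6, -22, 1]

First [z]_D = P [z]_G = [7, 1, -4].
Then [z]_C = Q [z]_D = [6, -22, 1].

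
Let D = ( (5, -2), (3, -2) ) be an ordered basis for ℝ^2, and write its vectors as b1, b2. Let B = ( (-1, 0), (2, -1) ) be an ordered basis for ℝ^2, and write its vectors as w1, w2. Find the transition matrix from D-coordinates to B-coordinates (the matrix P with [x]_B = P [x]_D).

Column j of P is [bj]_B, since P maps D-coordinates to B-coordinates.
Expressing b1 in B: b1 = -w1 + 2w2, so column 1 of P is (-1, 2).
Doing the same for each bj gives P = [[-1, 1], [2, 2]].

[[-1, 1], [2, 2]]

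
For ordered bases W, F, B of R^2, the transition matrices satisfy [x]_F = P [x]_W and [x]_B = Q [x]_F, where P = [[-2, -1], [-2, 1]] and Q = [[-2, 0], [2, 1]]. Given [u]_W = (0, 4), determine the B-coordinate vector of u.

Composing the changes, [u]_B = Q P [u]_W.
Q P = [[4, 2], [-6, -1]]; applying this to (0, 4) gives (8, -4).

(8, -4)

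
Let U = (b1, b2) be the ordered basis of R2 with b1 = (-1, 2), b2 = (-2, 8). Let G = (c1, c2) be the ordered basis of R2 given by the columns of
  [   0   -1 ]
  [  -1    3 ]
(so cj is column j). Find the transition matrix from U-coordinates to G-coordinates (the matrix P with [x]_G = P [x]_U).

[[1, -2], [1, 2]]

Take x = bj: its U-coordinates are the j-th standard unit vector, so P e_j — column j of P — equals [bj]_G.
b1 = c1 + c2, giving column 1 = (1, 1); repeating for each j gives P = [[1, -2], [1, 2]].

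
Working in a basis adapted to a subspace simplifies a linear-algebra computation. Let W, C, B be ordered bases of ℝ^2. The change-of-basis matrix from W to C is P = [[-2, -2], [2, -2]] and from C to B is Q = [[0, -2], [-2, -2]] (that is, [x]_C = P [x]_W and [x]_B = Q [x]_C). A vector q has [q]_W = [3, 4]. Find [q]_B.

[4, 32]

First [q]_C = P [q]_W = [-14, -2].
Then [q]_B = Q [q]_C = [4, 32].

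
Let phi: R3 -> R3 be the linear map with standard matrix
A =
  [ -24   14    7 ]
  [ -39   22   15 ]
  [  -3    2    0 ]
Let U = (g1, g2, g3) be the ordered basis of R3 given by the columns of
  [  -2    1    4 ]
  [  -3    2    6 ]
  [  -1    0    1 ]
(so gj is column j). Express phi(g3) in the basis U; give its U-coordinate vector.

<-1, -3, -1>

Compute phi(g3) = A g3 = <-5, -9, 0> in standard coordinates.
Then write this in U-coordinates: solve for y in y_1 g1 + ... + y_3 g3 = <-5, -9, 0>.
This gives y = <-1, -3, -1>, which is column 3 of [phi]_U.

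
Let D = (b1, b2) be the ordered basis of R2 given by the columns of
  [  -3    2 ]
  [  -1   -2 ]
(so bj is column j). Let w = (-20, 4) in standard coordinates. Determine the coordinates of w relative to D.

We seek scalars with c_1 b1 + c_2 b2 = w; equivalently solve M c = w where the columns of M are b1, b2.
System: -3c_1 + 2c_2 = -20, -c_1 - 2c_2 = 4; solving gives c_1 = 4, c_2 = -4.
Check: 4b1 - 4b2 = (-20, 4).

(4, -4)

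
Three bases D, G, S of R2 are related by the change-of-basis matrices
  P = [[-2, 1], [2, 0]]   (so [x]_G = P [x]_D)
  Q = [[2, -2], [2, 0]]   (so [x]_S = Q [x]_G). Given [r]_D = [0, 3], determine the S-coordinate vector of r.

[6, 6]

First [r]_G = P [r]_D = [3, 0].
Then [r]_S = Q [r]_G = [6, 6].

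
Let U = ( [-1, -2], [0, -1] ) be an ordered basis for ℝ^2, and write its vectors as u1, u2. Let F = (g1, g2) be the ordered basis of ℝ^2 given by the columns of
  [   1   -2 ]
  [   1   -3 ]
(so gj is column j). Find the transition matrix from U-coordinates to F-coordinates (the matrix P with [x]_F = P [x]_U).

Let M have columns uj and N have columns gj. Then for every x, N [x]_F = x = M [x]_U, so P = N^(-1) M.
Since det N = -1, N^(-1) has integer entries; multiplying gives P = [[1, 2], [1, 1]].

[[1, 2], [1, 1]]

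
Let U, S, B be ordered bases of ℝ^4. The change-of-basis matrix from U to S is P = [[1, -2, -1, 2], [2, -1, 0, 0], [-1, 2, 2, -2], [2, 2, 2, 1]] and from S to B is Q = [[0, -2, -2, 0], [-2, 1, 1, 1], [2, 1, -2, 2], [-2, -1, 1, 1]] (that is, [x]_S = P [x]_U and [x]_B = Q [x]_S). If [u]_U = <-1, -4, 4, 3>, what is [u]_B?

Apply P to get S-coordinates <9, 2, -5, 1>, then Q to get B-coordinates.
The result is [u]_B = <6, -20, 32, -24>.

<6, -20, 32, -24>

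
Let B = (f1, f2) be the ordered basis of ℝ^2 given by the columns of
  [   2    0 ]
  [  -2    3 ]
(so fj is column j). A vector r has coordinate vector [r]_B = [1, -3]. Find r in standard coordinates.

[2, -11]

By definition r = f1 - 3f2.
Summing componentwise gives [2, -11].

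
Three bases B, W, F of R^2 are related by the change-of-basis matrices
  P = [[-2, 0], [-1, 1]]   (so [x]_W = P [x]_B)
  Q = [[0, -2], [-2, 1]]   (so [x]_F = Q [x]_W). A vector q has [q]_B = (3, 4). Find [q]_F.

Apply P to get W-coordinates (-6, 1), then Q to get F-coordinates.
The result is [q]_F = (-2, 13).

(-2, 13)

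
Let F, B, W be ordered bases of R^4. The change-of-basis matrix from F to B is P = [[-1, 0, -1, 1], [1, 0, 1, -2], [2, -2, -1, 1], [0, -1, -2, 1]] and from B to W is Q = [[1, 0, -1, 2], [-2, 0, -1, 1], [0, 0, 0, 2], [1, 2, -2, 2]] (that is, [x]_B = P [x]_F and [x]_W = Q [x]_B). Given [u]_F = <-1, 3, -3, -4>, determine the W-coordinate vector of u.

<7, 8, -2, 24>

First [u]_B = P [u]_F = <0, 4, -9, -1>.
Then [u]_W = Q [u]_B = <7, 8, -2, 24>.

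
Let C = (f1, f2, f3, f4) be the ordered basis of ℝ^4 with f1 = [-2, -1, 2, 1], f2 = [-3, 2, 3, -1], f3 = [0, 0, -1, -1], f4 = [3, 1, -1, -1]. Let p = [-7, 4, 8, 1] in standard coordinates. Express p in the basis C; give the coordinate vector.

We seek scalars with c_1 f1 + ... + c_4 f4 = p; equivalently solve M c = p where the columns of M are f1, ..., f4.
Gaussian elimination on [M | p] yields c = (-1, 2, -3, -1).
Check: -f1 + 2f2 - 3f3 - f4 = [-7, 4, 8, 1].

[-1, 2, -3, -1]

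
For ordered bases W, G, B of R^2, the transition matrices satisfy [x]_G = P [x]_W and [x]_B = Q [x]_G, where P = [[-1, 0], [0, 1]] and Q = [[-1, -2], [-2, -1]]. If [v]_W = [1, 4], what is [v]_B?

[-7, -2]

First [v]_G = P [v]_W = [-1, 4].
Then [v]_B = Q [v]_G = [-7, -2].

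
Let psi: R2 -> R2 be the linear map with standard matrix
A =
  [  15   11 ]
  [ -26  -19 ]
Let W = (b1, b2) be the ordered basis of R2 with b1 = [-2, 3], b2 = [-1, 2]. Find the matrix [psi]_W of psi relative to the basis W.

[[-1, -2], [-1, -3]]

With P the matrix whose columns are b1, b2, [psi]_W = P^(-1) A P.
Column by column: psi(b1) = A b1 = [3, -5]; its W-coordinates [-1, -1] give column 1.
Continuing for each basis vector yields [psi]_W = [[-1, -2], [-1, -3]].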